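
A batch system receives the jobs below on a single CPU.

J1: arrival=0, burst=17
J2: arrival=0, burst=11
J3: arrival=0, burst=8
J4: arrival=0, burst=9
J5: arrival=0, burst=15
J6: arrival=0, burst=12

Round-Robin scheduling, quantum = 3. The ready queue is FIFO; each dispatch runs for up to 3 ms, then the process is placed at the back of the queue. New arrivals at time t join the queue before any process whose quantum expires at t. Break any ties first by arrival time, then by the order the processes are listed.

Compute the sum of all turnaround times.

Gantt: | J1 0-3 | J2 3-6 | J3 6-9 | J4 9-12 | J5 12-15 | J6 15-18 | J1 18-21 | J2 21-24 | J3 24-27 | J4 27-30 | J5 30-33 | J6 33-36 | J1 36-39 | J2 39-42 | J3 42-44 | J4 44-47 | J5 47-50 | J6 50-53 | J1 53-56 | J2 56-58 | J5 58-61 | J6 61-64 | J1 64-67 | J5 67-70 | J1 70-72 |
Completion: J1=72  J2=58  J3=44  J4=47  J5=70  J6=64
Turnaround (C−A): J1=72  J2=58  J3=44  J4=47  J5=70  J6=64
Turnaround = completion − arrival: J1=72, J2=58, J3=44, J4=47, J5=70, J6=64
Total turnaround = 72 + 58 + 44 + 47 + 70 + 64 = 355

355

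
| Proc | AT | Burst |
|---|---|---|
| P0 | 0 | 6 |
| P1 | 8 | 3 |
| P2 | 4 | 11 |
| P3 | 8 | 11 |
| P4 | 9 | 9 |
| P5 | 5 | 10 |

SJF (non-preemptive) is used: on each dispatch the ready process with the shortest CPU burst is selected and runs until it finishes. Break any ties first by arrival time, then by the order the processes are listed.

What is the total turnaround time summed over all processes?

Schedule: | P0 0-6 | P5 6-16 | P1 16-19 | P4 19-28 | P2 28-39 | P3 39-50 |
Completion: P0=6  P1=19  P2=39  P3=50  P4=28  P5=16
Turnaround (C−A): P0=6  P1=11  P2=35  P3=42  P4=19  P5=11
Turnaround = completion − arrival: P0=6, P1=11, P2=35, P3=42, P4=19, P5=11
Total turnaround = 6 + 11 + 35 + 42 + 19 + 11 = 124

124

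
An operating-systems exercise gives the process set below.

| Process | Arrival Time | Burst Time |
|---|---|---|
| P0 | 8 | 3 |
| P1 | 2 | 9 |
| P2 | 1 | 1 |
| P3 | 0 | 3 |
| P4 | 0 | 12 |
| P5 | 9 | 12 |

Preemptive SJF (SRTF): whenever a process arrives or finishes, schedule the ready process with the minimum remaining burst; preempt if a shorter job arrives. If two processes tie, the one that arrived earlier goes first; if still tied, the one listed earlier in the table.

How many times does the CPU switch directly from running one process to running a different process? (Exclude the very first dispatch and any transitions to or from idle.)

Timeline: | P3 0-1 | P2 1-2 | P3 2-4 | P1 4-8 | P0 8-11 | P1 11-16 | P4 16-28 | P5 28-40 |
Completion: P0=11  P1=16  P2=2  P3=4  P4=28  P5=40

7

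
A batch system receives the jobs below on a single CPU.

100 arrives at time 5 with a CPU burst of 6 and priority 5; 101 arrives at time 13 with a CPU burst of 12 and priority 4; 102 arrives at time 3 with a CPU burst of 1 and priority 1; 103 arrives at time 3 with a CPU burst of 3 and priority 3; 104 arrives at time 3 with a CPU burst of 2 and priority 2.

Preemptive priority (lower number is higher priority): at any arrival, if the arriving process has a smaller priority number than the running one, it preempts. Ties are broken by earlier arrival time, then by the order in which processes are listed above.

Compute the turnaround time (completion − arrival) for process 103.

Gantt: | idle 0-3 | 102 3-4 | 104 4-6 | 103 6-9 | 100 9-13 | 101 13-25 | 100 25-27 |
Completion: 100=27  101=25  102=4  103=9  104=6
Turnaround(103) = completion − arrival = 9 − 3 = 6

6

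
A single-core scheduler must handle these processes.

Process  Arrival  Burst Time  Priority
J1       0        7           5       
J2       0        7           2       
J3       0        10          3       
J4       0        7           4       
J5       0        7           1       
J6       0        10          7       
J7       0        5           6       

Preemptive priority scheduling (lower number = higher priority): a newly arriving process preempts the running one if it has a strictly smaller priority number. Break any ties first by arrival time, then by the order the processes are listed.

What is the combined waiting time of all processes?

157

Timeline: | J5 0-7 | J2 7-14 | J3 14-24 | J4 24-31 | J1 31-38 | J7 38-43 | J6 43-53 |
Completion: J1=38  J2=14  J3=24  J4=31  J5=7  J6=53  J7=43
Waiting = turnaround − burst: J1=31, J2=7, J3=14, J4=24, J5=0, J6=43, J7=38
Total waiting = 31 + 7 + 14 + 24 + 0 + 43 + 38 = 157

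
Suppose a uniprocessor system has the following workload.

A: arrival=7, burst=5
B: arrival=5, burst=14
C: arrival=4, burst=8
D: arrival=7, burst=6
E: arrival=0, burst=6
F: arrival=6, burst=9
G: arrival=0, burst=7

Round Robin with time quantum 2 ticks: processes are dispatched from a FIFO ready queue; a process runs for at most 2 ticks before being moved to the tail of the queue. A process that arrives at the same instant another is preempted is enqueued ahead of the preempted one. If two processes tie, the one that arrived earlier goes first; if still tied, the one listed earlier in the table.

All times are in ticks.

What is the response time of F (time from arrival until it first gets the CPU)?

6

Gantt: | E 0-2 | G 2-4 | E 4-6 | C 6-8 | G 8-10 | B 10-12 | F 12-14 | E 14-16 | A 16-18 | D 18-20 | C 20-22 | G 22-24 | B 24-26 | F 26-28 | A 28-30 | D 30-32 | C 32-34 | G 34-35 | B 35-37 | F 37-39 | A 39-40 | D 40-42 | C 42-44 | B 44-46 | F 46-48 | B 48-50 | F 50-51 | B 51-55 |
Completion: A=40  B=55  C=44  D=42  E=16  F=51  G=35
Turnaround (C−A): A=33  B=50  C=40  D=35  E=16  F=45  G=35
Response(F) = first start − arrival = 12 − 6 = 6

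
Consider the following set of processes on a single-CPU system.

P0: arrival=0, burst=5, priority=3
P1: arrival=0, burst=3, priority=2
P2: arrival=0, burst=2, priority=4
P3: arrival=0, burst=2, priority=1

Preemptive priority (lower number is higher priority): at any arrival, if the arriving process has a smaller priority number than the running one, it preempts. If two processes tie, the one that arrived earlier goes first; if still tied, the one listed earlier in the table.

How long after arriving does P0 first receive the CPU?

5

Schedule: | P3 0-2 | P1 2-5 | P0 5-10 | P2 10-12 |
Completion: P0=10  P1=5  P2=12  P3=2
Turnaround (C−A): P0=10  P1=5  P2=12  P3=2
Response(P0) = first start − arrival = 5 − 0 = 5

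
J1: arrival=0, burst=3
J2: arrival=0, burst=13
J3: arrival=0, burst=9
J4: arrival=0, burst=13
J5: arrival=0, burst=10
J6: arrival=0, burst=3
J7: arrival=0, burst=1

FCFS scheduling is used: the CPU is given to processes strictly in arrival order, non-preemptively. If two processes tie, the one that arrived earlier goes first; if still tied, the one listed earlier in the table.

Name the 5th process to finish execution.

J5

Timeline: | J1 0-3 | J2 3-16 | J3 16-25 | J4 25-38 | J5 38-48 | J6 48-51 | J7 51-52 |
Completion: J1=3  J2=16  J3=25  J4=38  J5=48  J6=51  J7=52
Finish order: J1 → J2 → J3 → J4 → J5 → J6 → J7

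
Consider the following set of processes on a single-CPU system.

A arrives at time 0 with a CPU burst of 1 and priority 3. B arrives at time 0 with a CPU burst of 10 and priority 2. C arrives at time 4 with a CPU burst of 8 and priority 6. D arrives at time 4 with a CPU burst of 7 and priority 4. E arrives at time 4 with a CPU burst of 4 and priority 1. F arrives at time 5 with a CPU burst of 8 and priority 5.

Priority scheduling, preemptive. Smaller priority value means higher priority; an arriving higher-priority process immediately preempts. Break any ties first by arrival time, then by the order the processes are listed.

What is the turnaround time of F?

Timeline: | B 0-4 | E 4-8 | B 8-14 | A 14-15 | D 15-22 | F 22-30 | C 30-38 |
Completion: A=15  B=14  C=38  D=22  E=8  F=30
Turnaround (C−A): A=15  B=14  C=34  D=18  E=4  F=25
Turnaround(F) = completion − arrival = 30 − 5 = 25

25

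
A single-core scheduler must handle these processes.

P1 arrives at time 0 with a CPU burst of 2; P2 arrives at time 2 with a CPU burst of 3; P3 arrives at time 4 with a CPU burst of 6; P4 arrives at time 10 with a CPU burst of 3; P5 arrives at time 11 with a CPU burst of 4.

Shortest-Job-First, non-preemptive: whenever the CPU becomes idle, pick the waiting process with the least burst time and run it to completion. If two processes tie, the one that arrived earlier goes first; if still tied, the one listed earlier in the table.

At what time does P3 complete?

11

Schedule: | P1 0-2 | P2 2-5 | P3 5-11 | P4 11-14 | P5 14-18 |
Completion: P1=2  P2=5  P3=11  P4=14  P5=18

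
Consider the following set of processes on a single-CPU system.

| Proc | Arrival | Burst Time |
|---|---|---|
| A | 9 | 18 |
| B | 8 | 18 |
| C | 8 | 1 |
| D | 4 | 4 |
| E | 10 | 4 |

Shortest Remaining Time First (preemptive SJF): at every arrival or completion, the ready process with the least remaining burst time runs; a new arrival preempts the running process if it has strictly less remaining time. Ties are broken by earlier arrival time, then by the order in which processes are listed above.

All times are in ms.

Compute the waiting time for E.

0

Schedule: | idle 0-4 | D 4-8 | C 8-9 | B 9-10 | E 10-14 | B 14-31 | A 31-49 |
Completion: A=49  B=31  C=9  D=8  E=14
Turnaround (C−A): A=40  B=23  C=1  D=4  E=4
Waiting(E) = turnaround − burst = 4 − 4 = 0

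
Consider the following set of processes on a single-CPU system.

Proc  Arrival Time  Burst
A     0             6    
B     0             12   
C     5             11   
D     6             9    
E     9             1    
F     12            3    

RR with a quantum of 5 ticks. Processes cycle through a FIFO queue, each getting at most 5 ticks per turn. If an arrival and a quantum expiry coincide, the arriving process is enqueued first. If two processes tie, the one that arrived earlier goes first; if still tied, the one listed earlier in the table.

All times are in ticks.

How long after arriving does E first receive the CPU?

Schedule: | A 0-5 | B 5-10 | C 10-15 | A 15-16 | D 16-21 | E 21-22 | B 22-27 | F 27-30 | C 30-35 | D 35-39 | B 39-41 | C 41-42 |
Completion: A=16  B=41  C=42  D=39  E=22  F=30
Response(E) = first start − arrival = 21 − 9 = 12

12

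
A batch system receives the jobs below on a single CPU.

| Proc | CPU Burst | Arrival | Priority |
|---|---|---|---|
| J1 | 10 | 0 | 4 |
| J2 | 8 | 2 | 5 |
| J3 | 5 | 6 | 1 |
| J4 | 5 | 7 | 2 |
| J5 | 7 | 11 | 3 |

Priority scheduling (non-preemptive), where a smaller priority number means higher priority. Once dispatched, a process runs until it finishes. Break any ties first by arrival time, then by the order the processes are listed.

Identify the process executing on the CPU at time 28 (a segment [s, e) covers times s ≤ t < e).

Gantt: | J1 0-10 | J3 10-15 | J4 15-20 | J5 20-27 | J2 27-35 |
Completion: J1=10  J2=35  J3=15  J4=20  J5=27

J2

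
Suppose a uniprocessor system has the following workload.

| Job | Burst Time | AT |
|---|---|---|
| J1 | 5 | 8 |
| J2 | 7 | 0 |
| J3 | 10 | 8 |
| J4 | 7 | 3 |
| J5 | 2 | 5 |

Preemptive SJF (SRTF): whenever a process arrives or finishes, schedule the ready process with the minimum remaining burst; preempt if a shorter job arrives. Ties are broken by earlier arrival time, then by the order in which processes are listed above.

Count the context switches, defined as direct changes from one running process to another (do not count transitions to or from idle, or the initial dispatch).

4

Schedule: | J2 0-7 | J5 7-9 | J1 9-14 | J4 14-21 | J3 21-31 |
Completion: J1=14  J2=7  J3=31  J4=21  J5=9
Turnaround (C−A): J1=6  J2=7  J3=23  J4=18  J5=4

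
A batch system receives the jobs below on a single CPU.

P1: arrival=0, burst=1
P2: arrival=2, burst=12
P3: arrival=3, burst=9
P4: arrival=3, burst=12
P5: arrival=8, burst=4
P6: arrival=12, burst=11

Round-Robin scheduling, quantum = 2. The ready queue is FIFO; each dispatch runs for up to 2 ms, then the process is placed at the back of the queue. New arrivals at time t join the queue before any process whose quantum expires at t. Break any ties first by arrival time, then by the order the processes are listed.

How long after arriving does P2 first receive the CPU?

Timeline: | P1 0-1 | idle 1-2 | P2 2-4 | P3 4-6 | P4 6-8 | P2 8-10 | P3 10-12 | P5 12-14 | P4 14-16 | P2 16-18 | P6 18-20 | P3 20-22 | P5 22-24 | P4 24-26 | P2 26-28 | P6 28-30 | P3 30-32 | P4 32-34 | P2 34-36 | P6 36-38 | P3 38-39 | P4 39-41 | P2 41-43 | P6 43-45 | P4 45-47 | P6 47-50 |
Completion: P1=1  P2=43  P3=39  P4=47  P5=24  P6=50
Turnaround (C−A): P1=1  P2=41  P3=36  P4=44  P5=16  P6=38
Response(P2) = first start − arrival = 2 − 2 = 0

0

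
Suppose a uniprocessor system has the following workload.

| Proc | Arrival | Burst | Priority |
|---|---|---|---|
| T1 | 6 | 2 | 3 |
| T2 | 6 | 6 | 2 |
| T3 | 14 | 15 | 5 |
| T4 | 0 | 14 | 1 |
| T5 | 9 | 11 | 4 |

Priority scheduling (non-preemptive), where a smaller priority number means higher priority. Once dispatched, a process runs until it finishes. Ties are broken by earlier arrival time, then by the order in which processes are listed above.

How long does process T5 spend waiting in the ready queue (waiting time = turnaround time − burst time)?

Timeline: | T4 0-14 | T2 14-20 | T1 20-22 | T5 22-33 | T3 33-48 |
Completion: T1=22  T2=20  T3=48  T4=14  T5=33
Turnaround (C−A): T1=16  T2=14  T3=34  T4=14  T5=24
Waiting(T5) = turnaround − burst = 24 − 11 = 13

13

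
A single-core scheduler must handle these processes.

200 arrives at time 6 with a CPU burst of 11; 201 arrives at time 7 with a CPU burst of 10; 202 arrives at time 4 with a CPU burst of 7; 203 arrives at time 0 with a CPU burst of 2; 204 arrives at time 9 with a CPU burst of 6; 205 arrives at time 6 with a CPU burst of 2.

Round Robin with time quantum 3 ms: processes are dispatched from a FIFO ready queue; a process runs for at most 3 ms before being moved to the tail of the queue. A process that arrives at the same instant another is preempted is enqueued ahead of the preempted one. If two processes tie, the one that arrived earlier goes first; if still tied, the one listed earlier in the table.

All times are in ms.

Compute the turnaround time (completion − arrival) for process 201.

Timeline: | 203 0-2 | idle 2-4 | 202 4-7 | 200 7-10 | 205 10-12 | 201 12-15 | 202 15-18 | 204 18-21 | 200 21-24 | 201 24-27 | 202 27-28 | 204 28-31 | 200 31-34 | 201 34-37 | 200 37-39 | 201 39-40 |
Completion: 200=39  201=40  202=28  203=2  204=31  205=12
Turnaround(201) = completion − arrival = 40 − 7 = 33

33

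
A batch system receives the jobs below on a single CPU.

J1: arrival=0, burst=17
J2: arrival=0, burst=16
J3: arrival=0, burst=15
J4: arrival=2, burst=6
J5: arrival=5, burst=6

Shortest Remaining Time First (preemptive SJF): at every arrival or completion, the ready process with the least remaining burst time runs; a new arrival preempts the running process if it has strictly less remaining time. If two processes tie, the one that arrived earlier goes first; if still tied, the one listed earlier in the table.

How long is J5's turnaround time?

9

Schedule: | J3 0-2 | J4 2-8 | J5 8-14 | J3 14-27 | J2 27-43 | J1 43-60 |
Completion: J1=60  J2=43  J3=27  J4=8  J5=14
Turnaround (C−A): J1=60  J2=43  J3=27  J4=6  J5=9
Turnaround(J5) = completion − arrival = 14 − 5 = 9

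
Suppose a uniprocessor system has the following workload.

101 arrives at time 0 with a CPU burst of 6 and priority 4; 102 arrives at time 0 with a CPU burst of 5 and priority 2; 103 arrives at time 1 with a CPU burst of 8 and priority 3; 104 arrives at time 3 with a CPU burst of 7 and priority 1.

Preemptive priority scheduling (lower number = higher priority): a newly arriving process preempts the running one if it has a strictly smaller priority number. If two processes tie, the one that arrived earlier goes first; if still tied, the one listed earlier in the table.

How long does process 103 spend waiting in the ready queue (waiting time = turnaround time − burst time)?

11

Timeline: | 102 0-3 | 104 3-10 | 102 10-12 | 103 12-20 | 101 20-26 |
Completion: 101=26  102=12  103=20  104=10
Turnaround (C−A): 101=26  102=12  103=19  104=7
Waiting(103) = turnaround − burst = 19 − 8 = 11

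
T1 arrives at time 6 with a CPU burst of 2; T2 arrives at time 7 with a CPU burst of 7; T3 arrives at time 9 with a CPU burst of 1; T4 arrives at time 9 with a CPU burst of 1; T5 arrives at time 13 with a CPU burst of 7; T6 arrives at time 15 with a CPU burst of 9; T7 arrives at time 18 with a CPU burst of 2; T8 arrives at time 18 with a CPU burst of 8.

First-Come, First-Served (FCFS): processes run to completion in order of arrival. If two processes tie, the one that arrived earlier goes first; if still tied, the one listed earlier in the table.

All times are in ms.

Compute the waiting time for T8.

17

Timeline: | idle 0-6 | T1 6-8 | T2 8-15 | T3 15-16 | T4 16-17 | T5 17-24 | T6 24-33 | T7 33-35 | T8 35-43 |
Completion: T1=8  T2=15  T3=16  T4=17  T5=24  T6=33  T7=35  T8=43
Turnaround (C−A): T1=2  T2=8  T3=7  T4=8  T5=11  T6=18  T7=17  T8=25
Waiting(T8) = turnaround − burst = 25 − 8 = 17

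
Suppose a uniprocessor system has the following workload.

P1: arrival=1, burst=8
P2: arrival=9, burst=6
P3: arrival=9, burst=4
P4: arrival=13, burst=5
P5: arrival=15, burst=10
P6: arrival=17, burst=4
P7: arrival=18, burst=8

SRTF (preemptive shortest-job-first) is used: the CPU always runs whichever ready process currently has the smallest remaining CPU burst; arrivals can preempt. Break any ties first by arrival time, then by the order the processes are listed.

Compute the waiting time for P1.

Gantt: | idle 0-1 | P1 1-9 | P3 9-13 | P4 13-18 | P6 18-22 | P2 22-28 | P7 28-36 | P5 36-46 |
Completion: P1=9  P2=28  P3=13  P4=18  P5=46  P6=22  P7=36
Turnaround (C−A): P1=8  P2=19  P3=4  P4=5  P5=31  P6=5  P7=18
Waiting(P1) = turnaround − burst = 8 − 8 = 0

0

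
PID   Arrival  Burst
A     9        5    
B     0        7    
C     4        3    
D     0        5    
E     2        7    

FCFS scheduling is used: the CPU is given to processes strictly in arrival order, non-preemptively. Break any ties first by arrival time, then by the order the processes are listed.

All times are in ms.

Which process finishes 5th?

Timeline: | B 0-7 | D 7-12 | E 12-19 | C 19-22 | A 22-27 |
Completion: A=27  B=7  C=22  D=12  E=19
Finish order: B → D → E → C → A

A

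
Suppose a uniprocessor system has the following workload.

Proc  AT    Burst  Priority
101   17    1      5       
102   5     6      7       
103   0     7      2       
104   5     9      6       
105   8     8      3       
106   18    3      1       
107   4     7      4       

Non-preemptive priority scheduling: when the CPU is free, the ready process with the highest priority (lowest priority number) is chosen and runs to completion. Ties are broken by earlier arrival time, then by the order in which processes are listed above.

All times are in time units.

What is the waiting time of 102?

Gantt: | 103 0-7 | 107 7-14 | 105 14-22 | 106 22-25 | 101 25-26 | 104 26-35 | 102 35-41 |
Completion: 101=26  102=41  103=7  104=35  105=22  106=25  107=14
Turnaround (C−A): 101=9  102=36  103=7  104=30  105=14  106=7  107=10
Waiting(102) = turnaround − burst = 36 − 6 = 30

30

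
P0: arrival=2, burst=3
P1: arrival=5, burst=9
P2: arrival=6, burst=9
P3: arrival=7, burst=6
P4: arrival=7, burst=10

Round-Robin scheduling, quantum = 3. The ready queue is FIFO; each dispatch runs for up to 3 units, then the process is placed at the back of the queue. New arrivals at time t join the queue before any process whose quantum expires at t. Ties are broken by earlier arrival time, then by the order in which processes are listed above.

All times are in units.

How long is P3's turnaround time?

19

Schedule: | idle 0-2 | P0 2-5 | P1 5-8 | P2 8-11 | P3 11-14 | P4 14-17 | P1 17-20 | P2 20-23 | P3 23-26 | P4 26-29 | P1 29-32 | P2 32-35 | P4 35-39 |
Completion: P0=5  P1=32  P2=35  P3=26  P4=39
Turnaround(P3) = completion − arrival = 26 − 7 = 19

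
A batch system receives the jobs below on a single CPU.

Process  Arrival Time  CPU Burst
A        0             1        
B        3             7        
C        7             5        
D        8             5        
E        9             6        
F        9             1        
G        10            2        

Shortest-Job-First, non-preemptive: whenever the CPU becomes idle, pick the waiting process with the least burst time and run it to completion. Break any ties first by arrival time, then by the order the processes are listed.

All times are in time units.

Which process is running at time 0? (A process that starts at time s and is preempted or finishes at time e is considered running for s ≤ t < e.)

A

Timeline: | A 0-1 | idle 1-3 | B 3-10 | F 10-11 | G 11-13 | C 13-18 | D 18-23 | E 23-29 |
Completion: A=1  B=10  C=18  D=23  E=29  F=11  G=13
Turnaround (C−A): A=1  B=7  C=11  D=15  E=20  F=2  G=3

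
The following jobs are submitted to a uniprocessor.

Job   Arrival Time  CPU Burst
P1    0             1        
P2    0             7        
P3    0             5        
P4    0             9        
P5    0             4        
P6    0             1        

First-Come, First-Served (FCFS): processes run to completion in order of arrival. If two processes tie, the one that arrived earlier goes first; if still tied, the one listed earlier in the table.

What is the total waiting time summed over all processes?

70

Gantt: | P1 0-1 | P2 1-8 | P3 8-13 | P4 13-22 | P5 22-26 | P6 26-27 |
Completion: P1=1  P2=8  P3=13  P4=22  P5=26  P6=27
Waiting = turnaround − burst: P1=0, P2=1, P3=8, P4=13, P5=22, P6=26
Total waiting = 0 + 1 + 8 + 13 + 22 + 26 = 70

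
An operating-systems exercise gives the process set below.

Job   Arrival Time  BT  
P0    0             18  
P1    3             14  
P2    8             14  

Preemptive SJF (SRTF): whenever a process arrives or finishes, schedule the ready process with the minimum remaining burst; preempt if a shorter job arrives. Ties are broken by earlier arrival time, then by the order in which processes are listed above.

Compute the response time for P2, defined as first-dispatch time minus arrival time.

Timeline: | P0 0-3 | P1 3-17 | P2 17-31 | P0 31-46 |
Completion: P0=46  P1=17  P2=31
Turnaround (C−A): P0=46  P1=14  P2=23
Response(P2) = first start − arrival = 17 − 8 = 9

9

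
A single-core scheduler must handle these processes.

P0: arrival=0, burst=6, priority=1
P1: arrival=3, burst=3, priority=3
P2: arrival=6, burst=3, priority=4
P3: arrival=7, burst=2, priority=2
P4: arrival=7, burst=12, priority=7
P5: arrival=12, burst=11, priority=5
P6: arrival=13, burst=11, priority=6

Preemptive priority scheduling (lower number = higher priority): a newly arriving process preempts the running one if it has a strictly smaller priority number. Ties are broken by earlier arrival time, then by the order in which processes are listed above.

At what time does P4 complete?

Timeline: | P0 0-6 | P1 6-7 | P3 7-9 | P1 9-11 | P2 11-14 | P5 14-25 | P6 25-36 | P4 36-48 |
Completion: P0=6  P1=11  P2=14  P3=9  P4=48  P5=25  P6=36
Turnaround (C−A): P0=6  P1=8  P2=8  P3=2  P4=41  P5=13  P6=23

48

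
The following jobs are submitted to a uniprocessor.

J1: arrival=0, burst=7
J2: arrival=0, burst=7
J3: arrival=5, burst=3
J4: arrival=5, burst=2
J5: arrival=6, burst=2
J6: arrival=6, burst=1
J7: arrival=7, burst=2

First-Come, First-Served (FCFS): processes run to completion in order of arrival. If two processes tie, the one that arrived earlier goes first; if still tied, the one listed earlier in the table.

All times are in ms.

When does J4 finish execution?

19

Schedule: | J1 0-7 | J2 7-14 | J3 14-17 | J4 17-19 | J5 19-21 | J6 21-22 | J7 22-24 |
Completion: J1=7  J2=14  J3=17  J4=19  J5=21  J6=22  J7=24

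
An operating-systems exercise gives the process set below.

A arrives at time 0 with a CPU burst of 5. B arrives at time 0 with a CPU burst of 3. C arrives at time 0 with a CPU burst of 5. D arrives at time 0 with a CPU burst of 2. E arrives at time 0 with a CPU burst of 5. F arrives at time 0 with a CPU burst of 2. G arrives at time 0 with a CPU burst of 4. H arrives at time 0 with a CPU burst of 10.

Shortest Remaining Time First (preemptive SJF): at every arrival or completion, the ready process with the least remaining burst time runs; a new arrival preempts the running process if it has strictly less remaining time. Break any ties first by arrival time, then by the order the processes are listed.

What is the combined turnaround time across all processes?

123

Schedule: | D 0-2 | F 2-4 | B 4-7 | G 7-11 | A 11-16 | C 16-21 | E 21-26 | H 26-36 |
Completion: A=16  B=7  C=21  D=2  E=26  F=4  G=11  H=36
Turnaround = completion − arrival: A=16, B=7, C=21, D=2, E=26, F=4, G=11, H=36
Total turnaround = 16 + 7 + 21 + 2 + 26 + 4 + 11 + 36 = 123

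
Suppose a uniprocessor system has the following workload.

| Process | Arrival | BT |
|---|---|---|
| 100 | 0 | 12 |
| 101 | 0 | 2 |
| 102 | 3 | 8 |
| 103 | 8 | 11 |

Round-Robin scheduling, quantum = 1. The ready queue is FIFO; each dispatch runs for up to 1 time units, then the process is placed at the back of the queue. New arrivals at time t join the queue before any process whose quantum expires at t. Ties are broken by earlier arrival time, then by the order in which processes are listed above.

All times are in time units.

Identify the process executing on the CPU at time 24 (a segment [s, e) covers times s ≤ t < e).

Schedule: | 100 0-1 | 101 1-2 | 100 2-3 | 101 3-4 | 102 4-5 | 100 5-6 | 102 6-7 | 100 7-8 | 102 8-9 | 103 9-10 | 100 10-11 | 102 11-12 | 103 12-13 | 100 13-14 | 102 14-15 | 103 15-16 | 100 16-17 | 102 17-18 | 103 18-19 | 100 19-20 | 102 20-21 | 103 21-22 | 100 22-23 | 102 23-24 | 103 24-25 | 100 25-26 | 103 26-27 | 100 27-28 | 103 28-29 | 100 29-30 | 103 30-33 |
Completion: 100=30  101=4  102=24  103=33
Turnaround (C−A): 100=30  101=4  102=21  103=25

103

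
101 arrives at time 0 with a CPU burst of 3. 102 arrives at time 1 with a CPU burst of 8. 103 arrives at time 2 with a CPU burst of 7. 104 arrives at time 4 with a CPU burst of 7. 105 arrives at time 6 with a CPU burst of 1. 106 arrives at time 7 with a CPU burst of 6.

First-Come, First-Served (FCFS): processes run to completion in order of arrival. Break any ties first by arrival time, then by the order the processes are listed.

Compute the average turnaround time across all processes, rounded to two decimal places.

15.83

Schedule: | 101 0-3 | 102 3-11 | 103 11-18 | 104 18-25 | 105 25-26 | 106 26-32 |
Completion: 101=3  102=11  103=18  104=25  105=26  106=32
Turnaround times: 101=3, 102=10, 103=16, 104=21, 105=20, 106=25
Average turnaround = (3+10+16+21+20+25) / 6 = 95/6 = 15.83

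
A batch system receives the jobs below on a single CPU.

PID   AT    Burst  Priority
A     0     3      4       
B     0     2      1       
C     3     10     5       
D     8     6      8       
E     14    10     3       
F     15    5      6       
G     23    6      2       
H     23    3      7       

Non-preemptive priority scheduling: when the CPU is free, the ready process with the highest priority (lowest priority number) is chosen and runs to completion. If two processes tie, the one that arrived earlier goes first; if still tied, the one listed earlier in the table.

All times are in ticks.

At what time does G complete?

31

Schedule: | B 0-2 | A 2-5 | C 5-15 | E 15-25 | G 25-31 | F 31-36 | H 36-39 | D 39-45 |
Completion: A=5  B=2  C=15  D=45  E=25  F=36  G=31  H=39
Turnaround (C−A): A=5  B=2  C=12  D=37  E=11  F=21  G=8  H=16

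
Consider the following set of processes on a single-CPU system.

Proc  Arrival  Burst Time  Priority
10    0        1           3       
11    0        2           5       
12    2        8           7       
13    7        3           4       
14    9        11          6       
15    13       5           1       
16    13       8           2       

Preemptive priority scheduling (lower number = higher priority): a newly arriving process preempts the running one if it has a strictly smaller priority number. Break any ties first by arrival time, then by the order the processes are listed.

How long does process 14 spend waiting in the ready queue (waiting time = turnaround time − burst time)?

Schedule: | 10 0-1 | 11 1-3 | 12 3-7 | 13 7-10 | 14 10-13 | 15 13-18 | 16 18-26 | 14 26-34 | 12 34-38 |
Completion: 10=1  11=3  12=38  13=10  14=34  15=18  16=26
Waiting(14) = turnaround − burst = 25 − 11 = 14

14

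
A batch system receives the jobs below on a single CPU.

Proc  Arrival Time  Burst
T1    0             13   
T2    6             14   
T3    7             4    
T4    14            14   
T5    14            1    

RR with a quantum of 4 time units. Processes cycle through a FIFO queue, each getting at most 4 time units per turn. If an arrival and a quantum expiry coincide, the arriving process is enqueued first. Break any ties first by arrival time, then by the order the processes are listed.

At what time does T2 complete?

40

Timeline: | T1 0-8 | T2 8-12 | T3 12-16 | T1 16-20 | T2 20-24 | T4 24-28 | T5 28-29 | T1 29-30 | T2 30-34 | T4 34-38 | T2 38-40 | T4 40-46 |
Completion: T1=30  T2=40  T3=16  T4=46  T5=29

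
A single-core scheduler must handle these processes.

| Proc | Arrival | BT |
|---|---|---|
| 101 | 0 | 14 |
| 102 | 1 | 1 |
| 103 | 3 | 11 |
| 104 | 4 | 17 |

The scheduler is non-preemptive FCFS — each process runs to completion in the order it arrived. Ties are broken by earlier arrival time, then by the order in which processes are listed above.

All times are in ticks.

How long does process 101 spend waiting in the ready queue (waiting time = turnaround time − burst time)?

Timeline: | 101 0-14 | 102 14-15 | 103 15-26 | 104 26-43 |
Completion: 101=14  102=15  103=26  104=43
Waiting(101) = turnaround − burst = 14 − 14 = 0

0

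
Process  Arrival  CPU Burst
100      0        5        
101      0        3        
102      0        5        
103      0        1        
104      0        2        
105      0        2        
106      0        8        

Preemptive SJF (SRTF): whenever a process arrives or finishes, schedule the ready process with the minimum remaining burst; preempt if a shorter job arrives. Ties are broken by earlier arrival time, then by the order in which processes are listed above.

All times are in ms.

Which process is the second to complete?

Schedule: | 103 0-1 | 104 1-3 | 105 3-5 | 101 5-8 | 100 8-13 | 102 13-18 | 106 18-26 |
Completion: 100=13  101=8  102=18  103=1  104=3  105=5  106=26
Turnaround (C−A): 100=13  101=8  102=18  103=1  104=3  105=5  106=26
Finish order: 103 → 104 → 105 → 101 → 100 → 102 → 106

104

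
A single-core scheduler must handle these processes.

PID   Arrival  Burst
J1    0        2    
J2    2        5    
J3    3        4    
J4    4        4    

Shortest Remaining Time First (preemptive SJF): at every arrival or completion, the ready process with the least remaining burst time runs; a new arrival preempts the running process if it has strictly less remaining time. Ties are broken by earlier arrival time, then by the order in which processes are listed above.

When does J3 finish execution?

11

Gantt: | J1 0-2 | J2 2-7 | J3 7-11 | J4 11-15 |
Completion: J1=2  J2=7  J3=11  J4=15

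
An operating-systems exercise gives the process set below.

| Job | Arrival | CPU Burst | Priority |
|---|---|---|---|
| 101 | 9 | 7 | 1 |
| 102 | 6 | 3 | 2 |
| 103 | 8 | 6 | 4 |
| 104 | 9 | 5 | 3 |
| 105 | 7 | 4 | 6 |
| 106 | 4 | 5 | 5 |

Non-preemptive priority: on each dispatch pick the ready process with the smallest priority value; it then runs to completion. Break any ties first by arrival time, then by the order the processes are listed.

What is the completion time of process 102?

19

Gantt: | idle 0-4 | 106 4-9 | 101 9-16 | 102 16-19 | 104 19-24 | 103 24-30 | 105 30-34 |
Completion: 101=16  102=19  103=30  104=24  105=34  106=9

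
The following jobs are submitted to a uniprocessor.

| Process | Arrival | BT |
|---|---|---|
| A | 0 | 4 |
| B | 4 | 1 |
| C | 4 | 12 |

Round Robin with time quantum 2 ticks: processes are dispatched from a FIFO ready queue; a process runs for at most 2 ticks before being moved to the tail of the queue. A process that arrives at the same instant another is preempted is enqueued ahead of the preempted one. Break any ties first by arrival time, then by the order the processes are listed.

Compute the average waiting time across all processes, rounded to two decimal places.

Schedule: | A 0-4 | B 4-5 | C 5-17 |
Completion: A=4  B=5  C=17
Turnaround (C−A): A=4  B=1  C=13
Waiting times: A=0, B=0, C=1
Average waiting = (0+0+1) / 3 = 1/3 = 0.33

0.33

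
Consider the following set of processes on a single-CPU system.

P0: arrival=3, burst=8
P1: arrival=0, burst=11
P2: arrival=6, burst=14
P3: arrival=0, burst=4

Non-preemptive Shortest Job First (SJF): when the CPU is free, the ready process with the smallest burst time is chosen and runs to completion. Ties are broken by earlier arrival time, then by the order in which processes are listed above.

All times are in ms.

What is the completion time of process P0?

Schedule: | P3 0-4 | P0 4-12 | P1 12-23 | P2 23-37 |
Completion: P0=12  P1=23  P2=37  P3=4
Turnaround (C−A): P0=9  P1=23  P2=31  P3=4

12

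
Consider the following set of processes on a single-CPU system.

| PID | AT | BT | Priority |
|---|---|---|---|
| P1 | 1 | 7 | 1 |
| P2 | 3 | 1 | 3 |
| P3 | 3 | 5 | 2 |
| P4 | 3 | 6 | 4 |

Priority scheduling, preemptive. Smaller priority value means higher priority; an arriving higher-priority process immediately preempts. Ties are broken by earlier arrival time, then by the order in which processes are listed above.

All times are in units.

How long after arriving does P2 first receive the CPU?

Gantt: | idle 0-1 | P1 1-8 | P3 8-13 | P2 13-14 | P4 14-20 |
Completion: P1=8  P2=14  P3=13  P4=20
Turnaround (C−A): P1=7  P2=11  P3=10  P4=17
Response(P2) = first start − arrival = 13 − 3 = 10

10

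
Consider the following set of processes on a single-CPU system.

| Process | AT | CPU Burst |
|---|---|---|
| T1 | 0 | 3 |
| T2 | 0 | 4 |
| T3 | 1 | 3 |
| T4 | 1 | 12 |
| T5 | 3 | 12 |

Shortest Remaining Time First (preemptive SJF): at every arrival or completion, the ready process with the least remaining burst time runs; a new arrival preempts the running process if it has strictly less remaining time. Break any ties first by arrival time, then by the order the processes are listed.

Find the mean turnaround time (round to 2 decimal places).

Gantt: | T1 0-3 | T3 3-6 | T2 6-10 | T4 10-22 | T5 22-34 |
Completion: T1=3  T2=10  T3=6  T4=22  T5=34
Turnaround times: T1=3, T2=10, T3=5, T4=21, T5=31
Average turnaround = (3+10+5+21+31) / 5 = 70/5 = 14.00

14.00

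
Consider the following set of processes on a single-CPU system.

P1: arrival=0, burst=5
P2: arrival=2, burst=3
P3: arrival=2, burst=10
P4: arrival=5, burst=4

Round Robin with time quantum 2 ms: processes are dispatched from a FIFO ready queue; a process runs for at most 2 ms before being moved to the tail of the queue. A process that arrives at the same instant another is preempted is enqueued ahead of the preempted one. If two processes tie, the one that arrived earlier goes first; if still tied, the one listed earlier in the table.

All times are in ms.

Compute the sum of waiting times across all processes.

Gantt: | P1 0-2 | P2 2-4 | P3 4-6 | P1 6-8 | P2 8-9 | P4 9-11 | P3 11-13 | P1 13-14 | P4 14-16 | P3 16-22 |
Completion: P1=14  P2=9  P3=22  P4=16
Turnaround (C−A): P1=14  P2=7  P3=20  P4=11
Waiting = turnaround − burst: P1=9, P2=4, P3=10, P4=7
Total waiting = 9 + 4 + 10 + 7 = 30

30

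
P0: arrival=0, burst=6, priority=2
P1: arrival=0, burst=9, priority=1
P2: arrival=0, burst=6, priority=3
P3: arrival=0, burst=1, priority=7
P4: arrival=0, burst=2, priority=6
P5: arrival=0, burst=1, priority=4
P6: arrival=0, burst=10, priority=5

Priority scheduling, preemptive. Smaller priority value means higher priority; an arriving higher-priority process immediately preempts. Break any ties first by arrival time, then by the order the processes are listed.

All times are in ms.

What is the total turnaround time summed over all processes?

168

Schedule: | P1 0-9 | P0 9-15 | P2 15-21 | P5 21-22 | P6 22-32 | P4 32-34 | P3 34-35 |
Completion: P0=15  P1=9  P2=21  P3=35  P4=34  P5=22  P6=32
Turnaround = completion − arrival: P0=15, P1=9, P2=21, P3=35, P4=34, P5=22, P6=32
Total turnaround = 15 + 9 + 21 + 35 + 34 + 22 + 32 = 168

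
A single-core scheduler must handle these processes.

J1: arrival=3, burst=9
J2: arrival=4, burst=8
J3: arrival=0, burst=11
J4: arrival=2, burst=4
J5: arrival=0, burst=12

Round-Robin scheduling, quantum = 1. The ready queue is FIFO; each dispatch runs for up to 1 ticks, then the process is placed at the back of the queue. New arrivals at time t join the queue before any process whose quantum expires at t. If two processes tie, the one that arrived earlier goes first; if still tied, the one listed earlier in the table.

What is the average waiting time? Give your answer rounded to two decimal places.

Schedule: | J3 0-1 | J5 1-2 | J3 2-3 | J4 3-4 | J5 4-5 | J1 5-6 | J3 6-7 | J2 7-8 | J4 8-9 | J5 9-10 | J1 10-11 | J3 11-12 | J2 12-13 | J4 13-14 | J5 14-15 | J1 15-16 | J3 16-17 | J2 17-18 | J4 18-19 | J5 19-20 | J1 20-21 | J3 21-22 | J2 22-23 | J5 23-24 | J1 24-25 | J3 25-26 | J2 26-27 | J5 27-28 | J1 28-29 | J3 29-30 | J2 30-31 | J5 31-32 | J1 32-33 | J3 33-34 | J2 34-35 | J5 35-36 | J1 36-37 | J3 37-38 | J2 38-39 | J5 39-40 | J1 40-41 | J3 41-42 | J5 42-44 |
Completion: J1=41  J2=39  J3=42  J4=19  J5=44
Turnaround (C−A): J1=38  J2=35  J3=42  J4=17  J5=44
Waiting times: J1=29, J2=27, J3=31, J4=13, J5=32
Average waiting = (29+27+31+13+32) / 5 = 132/5 = 26.40

26.40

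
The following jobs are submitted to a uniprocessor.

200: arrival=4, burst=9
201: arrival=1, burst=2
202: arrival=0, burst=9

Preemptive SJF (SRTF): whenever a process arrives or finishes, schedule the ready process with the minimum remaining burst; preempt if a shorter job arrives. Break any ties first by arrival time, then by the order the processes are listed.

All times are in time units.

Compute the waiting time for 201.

Gantt: | 202 0-1 | 201 1-3 | 202 3-11 | 200 11-20 |
Completion: 200=20  201=3  202=11
Waiting(201) = turnaround − burst = 2 − 2 = 0

0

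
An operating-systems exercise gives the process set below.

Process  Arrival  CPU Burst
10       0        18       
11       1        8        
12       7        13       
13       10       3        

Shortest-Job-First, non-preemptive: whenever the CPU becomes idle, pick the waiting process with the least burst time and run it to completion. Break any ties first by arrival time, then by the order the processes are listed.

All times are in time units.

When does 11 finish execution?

Schedule: | 10 0-18 | 13 18-21 | 11 21-29 | 12 29-42 |
Completion: 10=18  11=29  12=42  13=21
Turnaround (C−A): 10=18  11=28  12=35  13=11

29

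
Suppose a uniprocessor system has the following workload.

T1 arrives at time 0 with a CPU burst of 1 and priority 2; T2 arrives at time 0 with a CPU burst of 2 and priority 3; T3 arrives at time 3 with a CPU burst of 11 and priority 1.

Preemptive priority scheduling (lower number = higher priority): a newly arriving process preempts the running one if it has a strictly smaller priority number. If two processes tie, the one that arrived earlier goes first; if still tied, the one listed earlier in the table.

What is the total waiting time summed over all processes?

1

Gantt: | T1 0-1 | T2 1-3 | T3 3-14 |
Completion: T1=1  T2=3  T3=14
Waiting = turnaround − burst: T1=0, T2=1, T3=0
Total waiting = 0 + 1 + 0 = 1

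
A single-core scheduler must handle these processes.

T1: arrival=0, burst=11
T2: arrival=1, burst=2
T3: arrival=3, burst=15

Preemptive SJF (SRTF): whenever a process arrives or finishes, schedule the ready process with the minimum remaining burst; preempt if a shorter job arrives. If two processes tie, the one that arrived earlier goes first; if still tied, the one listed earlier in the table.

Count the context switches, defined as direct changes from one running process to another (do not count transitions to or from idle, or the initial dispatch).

Gantt: | T1 0-1 | T2 1-3 | T1 3-13 | T3 13-28 |
Completion: T1=13  T2=3  T3=28

3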